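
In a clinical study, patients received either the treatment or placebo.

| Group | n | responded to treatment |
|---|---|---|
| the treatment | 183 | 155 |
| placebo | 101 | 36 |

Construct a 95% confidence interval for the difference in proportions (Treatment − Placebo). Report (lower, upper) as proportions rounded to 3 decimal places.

First, p̂₁ = 155/183 = 0.8470; p̂₂ = 36/101 = 0.3564.
The two standard errors are √(0.8470×0.1530/183) = 0.02661 and √(0.3564×0.6436/101) = 0.04766.
Because the samples are independent, SE_diff = √(0.02661² + 0.04766²) = 0.05459.
Using z* = 1.960 for 95%, ME = 1.960 × 0.05459 = 0.10700.
p̂₁ − p̂₂ = 0.4906; interval 0.4906 ± 0.10700 gives (0.384, 0.598).

(0.384, 0.598)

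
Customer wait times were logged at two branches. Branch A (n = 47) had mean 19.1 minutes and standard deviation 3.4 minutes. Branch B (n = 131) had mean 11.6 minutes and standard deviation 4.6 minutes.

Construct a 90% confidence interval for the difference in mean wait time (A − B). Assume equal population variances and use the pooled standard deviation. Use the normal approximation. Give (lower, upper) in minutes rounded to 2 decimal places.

s_p = √[((n₁−1)s₁² + (n₂−1)s₂²)/(n₁+n₂−2)] = √[(46·3.4² + 130·4.6²)/176] = 4.3187.
SE = 4.3187·√(1/47 + 1/131) = 0.7343.
With z* = 1.645, margin = 1.645 × 0.7343 = 1.2079.
x̄₁ − x̄₂ = 19.1 − 11.6 = 7.5000; interval 7.5000 ± 1.2079 = (6.29, 8.71).

(6.29, 8.71)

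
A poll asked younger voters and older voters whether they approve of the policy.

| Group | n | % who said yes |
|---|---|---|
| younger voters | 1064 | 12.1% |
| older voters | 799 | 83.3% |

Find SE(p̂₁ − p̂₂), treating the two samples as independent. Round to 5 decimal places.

0.01655

SE₁ = √(p̂₁(1−p̂₁)/n₁) = √(0.1210·0.8790/1064) = 0.01000; SE₂ = √(0.8330·0.1670/799) = 0.01319.
Independent samples: SE of the difference = √(SE₁² + SE₂²) = √(0.0001 + 0.0001739761) = 0.01655.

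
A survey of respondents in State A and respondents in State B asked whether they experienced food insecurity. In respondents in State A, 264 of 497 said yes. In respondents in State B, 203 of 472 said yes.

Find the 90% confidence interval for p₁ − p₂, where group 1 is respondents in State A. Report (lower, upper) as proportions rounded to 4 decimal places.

p̂₁ = 264/497 = 0.5312 and p̂₂ = 203/472 = 0.4301.
SE₁ = √(p̂₁(1−p̂₁)/n₁) = √(0.5312·0.4688/497) = 0.02238; SE₂ = √(0.4301·0.5699/472) = 0.02279.
Independent samples: SE of the difference = √(SE₁² + SE₂²) = √(0.0005008644 + 0.0005193841) = 0.03194.
z* for 90% confidence is 1.645, so the margin of error is 1.645 × 0.03194 = 0.05254.
Point estimate p̂₁ − p̂₂ = 0.5312 − 0.4301 = 0.1011.
0.1011 ± 0.05254 → (0.0486, 0.1536).

(0.0486, 0.1536)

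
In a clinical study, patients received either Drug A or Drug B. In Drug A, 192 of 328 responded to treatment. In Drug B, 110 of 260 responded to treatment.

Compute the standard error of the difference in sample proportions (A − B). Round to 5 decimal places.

0.04097

Sample proportions: 192/328 = 0.5854, 110/260 = 0.4231.
Each SE is √(p̂(1−p̂)/n): √(0.5854·0.4146/328) = 0.02720 and √(0.4231·0.5769/260) = 0.03064.
SE(p̂₁ − p̂₂) = √(SE₁² + SE₂²) = √(0.00073984 + 0.0009388096) = 0.04097, since the two samples are independent.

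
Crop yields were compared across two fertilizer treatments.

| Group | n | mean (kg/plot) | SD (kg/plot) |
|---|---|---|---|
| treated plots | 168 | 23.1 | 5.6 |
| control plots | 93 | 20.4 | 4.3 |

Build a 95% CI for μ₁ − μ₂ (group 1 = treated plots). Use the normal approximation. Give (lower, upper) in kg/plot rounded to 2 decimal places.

(1.48, 3.92)

SE₁ = s₁/√n₁ = 5.6/√168 = 0.4320; SE₂ = 4.3/√93 = 0.4459.
Independent samples, unequal variances: SE_diff = √(SE₁² + SE₂²) = √(0.186624 + 0.19882681) = 0.6208.
z* = 1.960, so margin of error = 1.960 × 0.6208 = 1.2168.
Difference in means = 23.1 − 20.4 = 2.7000.
2.7000 ± 1.2168 → (1.48, 3.92).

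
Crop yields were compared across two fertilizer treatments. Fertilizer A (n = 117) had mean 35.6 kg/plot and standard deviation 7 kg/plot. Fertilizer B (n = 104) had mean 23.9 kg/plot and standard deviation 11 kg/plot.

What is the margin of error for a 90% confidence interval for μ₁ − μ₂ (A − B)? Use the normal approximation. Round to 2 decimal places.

2.07

Standard errors of each mean: 7/√117 = 0.6472 and 11/√104 = 1.0786.
SE(x̄₁ − x̄₂) = √(0.6472² + 1.0786²) = 1.2579 for independent samples with unequal variances.
With z* = 1.645, the margin is 1.645 × 1.2579 = 2.0692.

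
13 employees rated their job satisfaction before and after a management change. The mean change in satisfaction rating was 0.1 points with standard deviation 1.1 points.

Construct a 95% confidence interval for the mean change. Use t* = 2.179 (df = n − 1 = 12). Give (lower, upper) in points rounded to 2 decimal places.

(-0.56, 0.76)

This is a matched-pairs design, so SE = s_d/√n = 1.1/√13 = 0.3051.
Margin = 2.179 × 0.3051 = 0.6648; the interval is 0.1 ± 0.6648 = (-0.56, 0.76).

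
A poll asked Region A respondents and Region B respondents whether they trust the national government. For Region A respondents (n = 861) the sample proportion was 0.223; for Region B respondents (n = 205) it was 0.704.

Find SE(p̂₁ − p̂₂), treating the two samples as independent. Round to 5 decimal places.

SE₁ = √(p̂₁(1−p̂₁)/n₁) = √(0.2230·0.7770/861) = 0.01419; SE₂ = √(0.7040·0.2960/205) = 0.03188.
Independent samples: SE of the difference = √(SE₁² + SE₂²) = √(0.0002013561 + 0.0010163344) = 0.03490.

0.03490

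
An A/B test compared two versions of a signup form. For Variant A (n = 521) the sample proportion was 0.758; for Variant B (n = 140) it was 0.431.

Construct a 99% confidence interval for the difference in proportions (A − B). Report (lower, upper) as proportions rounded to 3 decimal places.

(0.209, 0.445)

The two standard errors are √(0.7580×0.2420/521) = 0.01876 and √(0.4310×0.5690/140) = 0.04185.
Because the samples are independent, SE_diff = √(0.01876² + 0.04185²) = 0.04586.
Using z* = 2.576 for 99%, ME = 2.576 × 0.04586 = 0.11814.
p̂₁ − p̂₂ = 0.3270; interval 0.3270 ± 0.11814 gives (0.209, 0.445).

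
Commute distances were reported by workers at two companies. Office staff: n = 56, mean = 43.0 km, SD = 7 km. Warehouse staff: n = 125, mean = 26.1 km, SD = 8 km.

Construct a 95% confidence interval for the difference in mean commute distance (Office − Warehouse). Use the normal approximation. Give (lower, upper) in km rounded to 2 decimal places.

Per-group SEs: s₁/√n₁ = 7/√56 = 0.9354, s₂/√n₂ = 8/√125 = 0.7155.
Unpooled SE of the difference: √(0.87497316 + 0.51194025) = 1.1777.
Margin of error = z* · SE = 1.960 × 1.1777 = 2.3083.
x̄₁ − x̄₂ = 43.0 − 26.1 = 16.9000.
CI: 16.9000 ± 2.3083 = (14.59, 19.21).

(14.59, 19.21)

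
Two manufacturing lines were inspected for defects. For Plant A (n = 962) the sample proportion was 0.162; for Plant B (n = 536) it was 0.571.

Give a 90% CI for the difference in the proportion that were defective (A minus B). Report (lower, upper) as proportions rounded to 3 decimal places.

The two standard errors are √(0.1620×0.8380/962) = 0.01188 and √(0.5710×0.4290/536) = 0.02138.
Because the samples are independent, SE_diff = √(0.01188² + 0.02138²) = 0.02446.
Using z* = 1.645 for 90%, ME = 1.645 × 0.02446 = 0.04024.
p̂₁ − p̂₂ = -0.4090; interval -0.4090 ± 0.04024 gives (-0.449, -0.369).

(-0.449, -0.369)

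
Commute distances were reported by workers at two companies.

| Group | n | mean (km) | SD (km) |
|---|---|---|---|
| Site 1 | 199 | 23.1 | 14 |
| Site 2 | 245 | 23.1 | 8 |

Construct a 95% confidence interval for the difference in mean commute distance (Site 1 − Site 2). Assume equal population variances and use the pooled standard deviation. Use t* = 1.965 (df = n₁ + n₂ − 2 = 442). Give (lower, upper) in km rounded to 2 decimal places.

s_p = √[((n₁−1)s₁² + (n₂−1)s₂²)/(n₁+n₂−2)] = √[(198·14² + 244·8²)/442] = 11.0965.
SE = 11.0965·√(1/199 + 1/245) = 1.0589.
With t* = 1.965, margin = 1.965 × 1.0589 = 2.0807.
x̄₁ − x̄₂ = 23.1 − 23.1 = 0.0000; interval 0.0000 ± 2.0807 = (-2.08, 2.08).

(-2.08, 2.08)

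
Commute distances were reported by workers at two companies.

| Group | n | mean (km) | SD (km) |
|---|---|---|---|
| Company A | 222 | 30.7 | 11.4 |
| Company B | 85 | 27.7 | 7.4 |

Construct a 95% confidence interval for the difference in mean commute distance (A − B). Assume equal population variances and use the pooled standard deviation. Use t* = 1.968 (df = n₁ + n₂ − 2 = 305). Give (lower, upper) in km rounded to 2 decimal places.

(0.38, 5.62)

s_p = √[((n₁−1)s₁² + (n₂−1)s₂²)/(n₁+n₂−2)] = √[(221·11.4² + 84·7.4²)/305] = 10.4522.
SE = 10.4522·√(1/222 + 1/85) = 1.3332.
With t* = 1.968, margin = 1.968 × 1.3332 = 2.6237.
x̄₁ − x̄₂ = 30.7 − 27.7 = 3.0000; interval 3.0000 ± 2.6237 = (0.38, 5.62).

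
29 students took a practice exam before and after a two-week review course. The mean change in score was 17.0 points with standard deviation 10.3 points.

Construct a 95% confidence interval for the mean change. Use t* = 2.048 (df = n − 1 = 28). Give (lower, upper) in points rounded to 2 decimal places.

This is a matched-pairs design, so SE = s_d/√n = 10.3/√29 = 1.9127.
Margin = 2.048 × 1.9127 = 3.9172; the interval is 17.0 ± 3.9172 = (13.08, 20.92).

(13.08, 20.92)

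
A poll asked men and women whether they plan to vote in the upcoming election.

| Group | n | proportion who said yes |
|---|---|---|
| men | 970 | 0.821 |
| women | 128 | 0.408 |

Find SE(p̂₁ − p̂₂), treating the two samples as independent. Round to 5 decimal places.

The two standard errors are √(0.8210×0.1790/970) = 0.01231 and √(0.4080×0.5920/128) = 0.04344.
Because the samples are independent, SE_diff = √(0.01231² + 0.04344²) = 0.04515.

0.04515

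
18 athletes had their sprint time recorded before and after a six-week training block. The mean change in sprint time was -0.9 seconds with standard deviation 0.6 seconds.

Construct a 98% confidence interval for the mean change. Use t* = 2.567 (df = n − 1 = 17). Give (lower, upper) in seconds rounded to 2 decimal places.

Paired design: SE = s_d/√n = 0.6/√18 = 0.1414.
t* = 2.567; margin of error = 2.567 × 0.1414 = 0.3630.
-0.9 ± 0.3630 → (-1.26, -0.54).

(-1.26, -0.54)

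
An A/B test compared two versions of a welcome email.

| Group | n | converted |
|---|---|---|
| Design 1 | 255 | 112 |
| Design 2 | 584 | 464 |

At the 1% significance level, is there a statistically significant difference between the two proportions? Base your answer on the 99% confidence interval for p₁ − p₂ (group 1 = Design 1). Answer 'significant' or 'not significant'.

First, p̂₁ = 112/255 = 0.4392; p̂₂ = 464/584 = 0.7945.
The two standard errors are √(0.4392×0.5608/255) = 0.03108 and √(0.7945×0.2055/584) = 0.01672.
Because the samples are independent, SE_diff = √(0.03108² + 0.01672²) = 0.03529.
Using z* = 2.576 for 99%, ME = 2.576 × 0.03529 = 0.09091.
p̂₁ − p̂₂ = -0.3553; interval -0.3553 ± 0.09091 gives (-0.44621, -0.26439).
The interval (-0.44621, -0.26439) does not contain 0, so the difference is significant.

significant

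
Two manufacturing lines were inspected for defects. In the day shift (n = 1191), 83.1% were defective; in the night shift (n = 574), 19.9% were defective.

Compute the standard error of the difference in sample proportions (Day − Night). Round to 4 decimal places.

0.0199

SE₁ = √(p̂₁(1−p̂₁)/n₁) = √(0.8310·0.1690/1191) = 0.01086; SE₂ = √(0.1990·0.8010/574) = 0.01666.
Independent samples: SE of the difference = √(SE₁² + SE₂²) = √(0.0001179396 + 0.0002775556) = 0.01989.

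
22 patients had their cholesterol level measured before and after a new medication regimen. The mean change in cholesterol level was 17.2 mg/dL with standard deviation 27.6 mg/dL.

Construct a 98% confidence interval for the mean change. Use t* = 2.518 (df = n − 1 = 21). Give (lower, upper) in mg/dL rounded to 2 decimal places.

Paired design: SE = s_d/√n = 27.6/√22 = 5.8843.
t* = 2.518; margin of error = 2.518 × 5.8843 = 14.8167.
17.2 ± 14.8167 → (2.38, 32.02).

(2.38, 32.02)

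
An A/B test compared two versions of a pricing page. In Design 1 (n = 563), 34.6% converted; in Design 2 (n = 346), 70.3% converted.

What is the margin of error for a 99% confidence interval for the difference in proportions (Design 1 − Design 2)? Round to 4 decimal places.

The two standard errors are √(0.3460×0.6540/563) = 0.02005 and √(0.7030×0.2970/346) = 0.02457.
Because the samples are independent, SE_diff = √(0.02005² + 0.02457²) = 0.03171.
Using z* = 2.576 for 99%, ME = 2.576 × 0.03171 = 0.08168.

0.0817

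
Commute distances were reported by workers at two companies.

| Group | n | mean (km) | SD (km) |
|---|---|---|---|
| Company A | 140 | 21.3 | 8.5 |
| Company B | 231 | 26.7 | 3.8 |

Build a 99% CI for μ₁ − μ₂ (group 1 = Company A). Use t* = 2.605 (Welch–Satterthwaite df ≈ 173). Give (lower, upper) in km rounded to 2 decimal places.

(-7.38, -3.42)

SE₁ = s₁/√n₁ = 8.5/√140 = 0.7184; SE₂ = 3.8/√231 = 0.2500.
Independent samples, unequal variances: SE_diff = √(SE₁² + SE₂²) = √(0.51609856 + 0.0625) = 0.7607.
t* = 2.605, so margin of error = 2.605 × 0.7607 = 1.9816.
Difference in means = 21.3 − 26.7 = -5.4000.
-5.4000 ± 1.9816 → (-7.38, -3.42).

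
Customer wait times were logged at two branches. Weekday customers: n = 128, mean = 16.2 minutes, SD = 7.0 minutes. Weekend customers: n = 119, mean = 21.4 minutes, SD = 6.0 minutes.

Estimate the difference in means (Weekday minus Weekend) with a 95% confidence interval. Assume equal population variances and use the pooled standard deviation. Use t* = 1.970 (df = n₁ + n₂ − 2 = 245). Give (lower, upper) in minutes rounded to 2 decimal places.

(-6.84, -3.56)

Pooled variance s_p² = [127·7.0² + 118·6.0²] / (128+119−2) = 42.7388, so s_p = 6.5375.
SE_diff = s_p·√(1/n₁ + 1/n₂) = 6.5375·√(1/128 + 1/119) = 0.8325.
t* = 1.970; margin = 1.970 × 0.8325 = 1.6400.
Difference = 16.2 − 21.4 = -5.2000.
-5.2000 ± 1.6400 → (-6.84, -3.56).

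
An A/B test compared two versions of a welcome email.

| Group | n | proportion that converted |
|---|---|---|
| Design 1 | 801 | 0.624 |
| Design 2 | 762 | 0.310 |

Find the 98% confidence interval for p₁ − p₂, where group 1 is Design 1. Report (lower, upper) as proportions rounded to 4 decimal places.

Each SE is √(p̂(1−p̂)/n): √(0.6240·0.3760/801) = 0.01711 and √(0.3100·0.6900/762) = 0.01675.
SE(p̂₁ − p̂₂) = √(SE₁² + SE₂²) = √(0.0002927521 + 0.0002805625) = 0.02394, since the two samples are independent.
At 98% confidence z* = 2.326; margin = 2.326 × 0.02394 = 0.05568.
The difference is 0.6240 − 0.3100 = 0.3140, so the interval is 0.3140 ± 0.05568 = (0.2583, 0.3697).

(0.2583, 0.3697)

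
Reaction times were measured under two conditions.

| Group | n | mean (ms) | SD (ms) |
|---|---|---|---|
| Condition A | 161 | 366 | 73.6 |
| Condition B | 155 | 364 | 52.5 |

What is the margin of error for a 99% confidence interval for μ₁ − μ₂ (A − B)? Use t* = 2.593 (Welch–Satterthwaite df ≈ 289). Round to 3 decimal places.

18.595

SE₁ = s₁/√n₁ = 73.6/√161 = 5.8005; SE₂ = 52.5/√155 = 4.2169.
Independent samples, unequal variances: SE_diff = √(SE₁² + SE₂²) = √(33.64580025 + 17.78224561) = 7.1713.
t* = 2.593, so margin of error = 2.593 × 7.1713 = 18.5952.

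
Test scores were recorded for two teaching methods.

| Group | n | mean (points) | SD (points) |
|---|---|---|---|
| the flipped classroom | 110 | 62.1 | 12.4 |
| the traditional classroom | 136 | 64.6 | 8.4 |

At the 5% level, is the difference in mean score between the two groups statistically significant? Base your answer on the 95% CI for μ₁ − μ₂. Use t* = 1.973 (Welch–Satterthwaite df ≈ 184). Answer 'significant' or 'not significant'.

not significant

Per-group SEs: s₁/√n₁ = 12.4/√110 = 1.1823, s₂/√n₂ = 8.4/√136 = 0.7203.
Unpooled SE of the difference: √(1.39783329 + 0.51883209) = 1.3844.
Margin of error = t* · SE = 1.973 × 1.3844 = 2.7314.
x̄₁ − x̄₂ = 62.1 − 64.6 = -2.5000.
CI: -2.5000 ± 2.7314 = (-5.2314, 0.2314).
The interval (-5.2314, 0.2314) contains 0, so the difference is not significant.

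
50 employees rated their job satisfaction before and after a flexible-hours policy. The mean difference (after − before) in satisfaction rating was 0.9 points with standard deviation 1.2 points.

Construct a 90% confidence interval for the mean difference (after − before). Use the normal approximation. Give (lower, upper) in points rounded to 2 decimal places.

Paired design: SE = s_d/√n = 1.2/√50 = 0.1697.
z* = 1.645; margin of error = 1.645 × 0.1697 = 0.2792.
0.9 ± 0.2792 → (0.62, 1.18).

(0.62, 1.18)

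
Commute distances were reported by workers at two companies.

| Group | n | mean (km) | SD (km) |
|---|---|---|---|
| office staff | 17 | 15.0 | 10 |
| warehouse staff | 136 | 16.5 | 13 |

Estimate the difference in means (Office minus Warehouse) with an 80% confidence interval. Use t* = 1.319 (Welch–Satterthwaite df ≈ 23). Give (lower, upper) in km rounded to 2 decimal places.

(-5.02, 2.02)

Per-group SEs: s₁/√n₁ = 10/√17 = 2.4254, s₂/√n₂ = 13/√136 = 1.1147.
Unpooled SE of the difference: √(5.88256516 + 1.24255609) = 2.6693.
Margin of error = t* · SE = 1.319 × 2.6693 = 3.5208.
x̄₁ − x̄₂ = 15.0 − 16.5 = -1.5000.
CI: -1.5000 ± 3.5208 = (-5.02, 2.02).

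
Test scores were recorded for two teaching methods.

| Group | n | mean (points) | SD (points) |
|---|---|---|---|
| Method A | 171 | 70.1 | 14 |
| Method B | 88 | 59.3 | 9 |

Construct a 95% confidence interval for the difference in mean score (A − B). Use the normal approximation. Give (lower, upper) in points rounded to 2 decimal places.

SE₁ = s₁/√n₁ = 14/√171 = 1.0706; SE₂ = 9/√88 = 0.9594.
Independent samples, unequal variances: SE_diff = √(SE₁² + SE₂²) = √(1.14618436 + 0.92044836) = 1.4376.
z* = 1.960, so margin of error = 1.960 × 1.4376 = 2.8177.
Difference in means = 70.1 − 59.3 = 10.8000.
10.8000 ± 2.8177 → (7.98, 13.62).

(7.98, 13.62)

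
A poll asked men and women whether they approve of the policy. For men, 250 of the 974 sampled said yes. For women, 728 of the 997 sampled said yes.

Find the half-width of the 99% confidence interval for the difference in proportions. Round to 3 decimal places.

p̂₁ = 250/974 = 0.2567 and p̂₂ = 728/997 = 0.7302.
SE₁ = √(p̂₁(1−p̂₁)/n₁) = √(0.2567·0.7433/974) = 0.01400; SE₂ = √(0.7302·0.2698/997) = 0.01406.
Independent samples: SE of the difference = √(SE₁² + SE₂²) = √(0.000196 + 0.0001976836) = 0.01984.
z* for 99% confidence is 2.576, so the margin of error is 2.576 × 0.01984 = 0.05111.

0.051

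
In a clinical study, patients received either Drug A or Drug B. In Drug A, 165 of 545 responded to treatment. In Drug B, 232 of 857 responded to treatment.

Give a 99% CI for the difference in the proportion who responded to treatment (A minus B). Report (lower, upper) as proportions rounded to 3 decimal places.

Sample proportions: 165/545 = 0.3028, 232/857 = 0.2707.
Each SE is √(p̂(1−p̂)/n): √(0.3028·0.6972/545) = 0.01968 and √(0.2707·0.7293/857) = 0.01518.
SE(p̂₁ − p̂₂) = √(SE₁² + SE₂²) = √(0.0003873024 + 0.0002304324) = 0.02485, since the two samples are independent.
At 99% confidence z* = 2.576; margin = 2.576 × 0.02485 = 0.06401.
The difference is 0.3028 − 0.2707 = 0.0321, so the interval is 0.0321 ± 0.06401 = (-0.032, 0.096).

(-0.032, 0.096)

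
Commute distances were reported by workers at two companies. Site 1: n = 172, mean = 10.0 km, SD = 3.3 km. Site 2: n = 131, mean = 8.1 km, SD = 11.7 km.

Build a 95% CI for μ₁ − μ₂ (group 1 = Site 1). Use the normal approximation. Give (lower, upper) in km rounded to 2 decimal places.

(-0.16, 3.96)

SE₁ = s₁/√n₁ = 3.3/√172 = 0.2516; SE₂ = 11.7/√131 = 1.0222.
Independent samples, unequal variances: SE_diff = √(SE₁² + SE₂²) = √(0.06330256 + 1.04489284) = 1.0527.
z* = 1.960, so margin of error = 1.960 × 1.0527 = 2.0633.
Difference in means = 10.0 − 8.1 = 1.9000.
1.9000 ± 2.0633 → (-0.16, 3.96).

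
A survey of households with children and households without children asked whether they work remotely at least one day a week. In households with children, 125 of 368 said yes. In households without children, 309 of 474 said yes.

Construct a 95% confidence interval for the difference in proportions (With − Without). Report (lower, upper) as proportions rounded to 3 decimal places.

p̂₁ = 125/368 = 0.3397 and p̂₂ = 309/474 = 0.6519.
SE₁ = √(p̂₁(1−p̂₁)/n₁) = √(0.3397·0.6603/368) = 0.02469; SE₂ = √(0.6519·0.3481/474) = 0.02188.
Independent samples: SE of the difference = √(SE₁² + SE₂²) = √(0.0006095961 + 0.0004787344) = 0.03299.
z* for 95% confidence is 1.960, so the margin of error is 1.960 × 0.03299 = 0.06466.
Point estimate p̂₁ − p̂₂ = 0.3397 − 0.6519 = -0.3122.
-0.3122 ± 0.06466 → (-0.377, -0.248).

(-0.377, -0.248)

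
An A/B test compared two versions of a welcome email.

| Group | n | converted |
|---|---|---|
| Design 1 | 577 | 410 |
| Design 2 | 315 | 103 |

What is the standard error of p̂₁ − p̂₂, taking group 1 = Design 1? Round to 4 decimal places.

First, p̂₁ = 410/577 = 0.7106; p̂₂ = 103/315 = 0.3270.
The two standard errors are √(0.7106×0.2894/577) = 0.01888 and √(0.3270×0.6730/315) = 0.02643.
Because the samples are independent, SE_diff = √(0.01888² + 0.02643²) = 0.03248.

0.0325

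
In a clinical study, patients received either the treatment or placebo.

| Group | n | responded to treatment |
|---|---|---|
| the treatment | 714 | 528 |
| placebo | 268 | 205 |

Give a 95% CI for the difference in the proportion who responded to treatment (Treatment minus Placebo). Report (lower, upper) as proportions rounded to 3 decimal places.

Sample proportions: 528/714 = 0.7395, 205/268 = 0.7649.
Each SE is √(p̂(1−p̂)/n): √(0.7395·0.2605/714) = 0.01643 and √(0.7649·0.2351/268) = 0.02590.
SE(p̂₁ − p̂₂) = √(SE₁² + SE₂²) = √(0.0002699449 + 0.00067081) = 0.03067, since the two samples are independent.
At 95% confidence z* = 1.960; margin = 1.960 × 0.03067 = 0.06011.
The difference is 0.7395 − 0.7649 = -0.0254, so the interval is -0.0254 ± 0.06011 = (-0.086, 0.035).

(-0.086, 0.035)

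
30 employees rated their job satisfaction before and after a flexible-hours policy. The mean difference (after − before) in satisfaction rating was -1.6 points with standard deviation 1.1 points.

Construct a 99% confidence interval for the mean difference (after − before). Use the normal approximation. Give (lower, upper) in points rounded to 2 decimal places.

This is a matched-pairs design, so SE = s_d/√n = 1.1/√30 = 0.2008.
Margin = 2.576 × 0.2008 = 0.5173; the interval is -1.6 ± 0.5173 = (-2.12, -1.08).

(-2.12, -1.08)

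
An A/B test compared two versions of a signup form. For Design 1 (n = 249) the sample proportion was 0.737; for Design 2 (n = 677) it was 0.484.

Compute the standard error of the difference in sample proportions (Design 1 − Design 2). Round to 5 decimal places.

The two standard errors are √(0.7370×0.2630/249) = 0.02790 and √(0.4840×0.5160/677) = 0.01921.
Because the samples are independent, SE_diff = √(0.02790² + 0.01921²) = 0.03387.

0.03387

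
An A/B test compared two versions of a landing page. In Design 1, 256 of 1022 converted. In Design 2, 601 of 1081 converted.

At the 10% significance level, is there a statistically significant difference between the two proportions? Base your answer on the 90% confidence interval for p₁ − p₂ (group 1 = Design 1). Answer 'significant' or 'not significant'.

significant

Sample proportions: 256/1022 = 0.2505, 601/1081 = 0.5560.
Each SE is √(p̂(1−p̂)/n): √(0.2505·0.7495/1022) = 0.01355 and √(0.5560·0.4440/1081) = 0.01511.
SE(p̂₁ − p̂₂) = √(SE₁² + SE₂²) = √(0.0001836025 + 0.0002283121) = 0.02030, since the two samples are independent.
At 90% confidence z* = 1.645; margin = 1.645 × 0.02030 = 0.03339.
The difference is 0.2505 − 0.5560 = -0.3055, so the interval is -0.3055 ± 0.03339 = (-0.33889, -0.27211).
The interval (-0.33889, -0.27211) does not contain 0, so the difference is significant.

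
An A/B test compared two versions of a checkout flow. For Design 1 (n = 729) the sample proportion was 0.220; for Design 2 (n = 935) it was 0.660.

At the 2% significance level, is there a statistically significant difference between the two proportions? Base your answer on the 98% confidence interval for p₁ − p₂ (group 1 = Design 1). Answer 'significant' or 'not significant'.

significant

The two standard errors are √(0.2200×0.7800/729) = 0.01534 and √(0.6600×0.3400/935) = 0.01549.
Because the samples are independent, SE_diff = √(0.01534² + 0.01549²) = 0.02180.
Using z* = 2.326 for 98%, ME = 2.326 × 0.02180 = 0.05071.
p̂₁ − p̂₂ = -0.4400; interval -0.4400 ± 0.05071 gives (-0.49071, -0.38929).
The interval (-0.49071, -0.38929) does not contain 0, so the difference is significant.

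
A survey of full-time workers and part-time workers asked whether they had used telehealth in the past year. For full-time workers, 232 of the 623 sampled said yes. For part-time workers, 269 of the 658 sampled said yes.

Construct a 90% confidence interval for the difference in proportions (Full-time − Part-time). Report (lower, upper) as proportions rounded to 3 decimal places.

p̂₁ = 232/623 = 0.3724 and p̂₂ = 269/658 = 0.4088.
SE₁ = √(p̂₁(1−p̂₁)/n₁) = √(0.3724·0.6276/623) = 0.01937; SE₂ = √(0.4088·0.5912/658) = 0.01917.
Independent samples: SE of the difference = √(SE₁² + SE₂²) = √(0.0003751969 + 0.0003674889) = 0.02725.
z* for 90% confidence is 1.645, so the margin of error is 1.645 × 0.02725 = 0.04483.
Point estimate p̂₁ − p̂₂ = 0.3724 − 0.4088 = -0.0364.
-0.0364 ± 0.04483 → (-0.081, 0.008).

(-0.081, 0.008)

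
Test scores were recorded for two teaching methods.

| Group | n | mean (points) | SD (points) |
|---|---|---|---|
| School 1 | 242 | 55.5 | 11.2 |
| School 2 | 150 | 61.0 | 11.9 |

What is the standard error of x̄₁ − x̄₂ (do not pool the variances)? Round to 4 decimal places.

SE₁ = s₁/√n₁ = 11.2/√242 = 0.7200; SE₂ = 11.9/√150 = 0.9716.
Independent samples, unequal variances: SE_diff = √(SE₁² + SE₂²) = √(0.5184 + 0.94400656) = 1.2093.

1.2093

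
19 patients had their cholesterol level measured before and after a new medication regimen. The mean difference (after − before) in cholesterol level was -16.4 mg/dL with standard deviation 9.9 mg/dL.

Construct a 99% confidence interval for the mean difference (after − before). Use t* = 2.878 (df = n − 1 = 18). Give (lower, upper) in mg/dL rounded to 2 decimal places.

Paired design: SE = s_d/√n = 9.9/√19 = 2.2712.
t* = 2.878; margin of error = 2.878 × 2.2712 = 6.5365.
-16.4 ± 6.5365 → (-22.94, -9.86).

(-22.94, -9.86)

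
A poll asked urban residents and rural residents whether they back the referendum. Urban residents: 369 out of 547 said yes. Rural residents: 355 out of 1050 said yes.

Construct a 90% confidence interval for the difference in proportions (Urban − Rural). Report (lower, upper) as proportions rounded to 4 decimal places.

Sample proportions: 369/547 = 0.6746, 355/1050 = 0.3381.
Each SE is √(p̂(1−p̂)/n): √(0.6746·0.3254/547) = 0.02003 and √(0.3381·0.6619/1050) = 0.01460.
SE(p̂₁ − p̂₂) = √(SE₁² + SE₂²) = √(0.0004012009 + 0.00021316) = 0.02479, since the two samples are independent.
At 90% confidence z* = 1.645; margin = 1.645 × 0.02479 = 0.04078.
The difference is 0.6746 − 0.3381 = 0.3365, so the interval is 0.3365 ± 0.04078 = (0.2957, 0.3773).

(0.2957, 0.3773)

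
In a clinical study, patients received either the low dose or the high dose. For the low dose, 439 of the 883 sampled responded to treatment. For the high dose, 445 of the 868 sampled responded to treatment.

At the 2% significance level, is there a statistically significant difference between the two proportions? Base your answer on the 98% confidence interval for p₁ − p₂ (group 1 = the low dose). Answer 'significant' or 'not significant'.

Sample proportions: 439/883 = 0.4972, 445/868 = 0.5127.
Each SE is √(p̂(1−p̂)/n): √(0.4972·0.5028/883) = 0.01683 and √(0.5127·0.4873/868) = 0.01697.
SE(p̂₁ − p̂₂) = √(SE₁² + SE₂²) = √(0.0002832489 + 0.0002879809) = 0.02390, since the two samples are independent.
At 98% confidence z* = 2.326; margin = 2.326 × 0.02390 = 0.05559.
The difference is 0.4972 − 0.5127 = -0.0155, so the interval is -0.0155 ± 0.05559 = (-0.07109, 0.04009).
The interval (-0.07109, 0.04009) contains 0, so the difference is not significant.

not significant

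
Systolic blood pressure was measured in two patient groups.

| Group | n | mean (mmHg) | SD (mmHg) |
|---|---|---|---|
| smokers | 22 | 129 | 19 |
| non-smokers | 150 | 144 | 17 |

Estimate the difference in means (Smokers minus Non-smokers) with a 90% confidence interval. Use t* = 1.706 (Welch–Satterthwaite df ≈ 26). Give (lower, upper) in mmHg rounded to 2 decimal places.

Standard errors of each mean: 19/√22 = 4.0508 and 17/√150 = 1.3880.
SE(x̄₁ − x̄₂) = √(4.0508² + 1.3880²) = 4.2820 for independent samples with unequal variances.
With t* = 1.706, the margin is 1.706 × 4.2820 = 7.3051.
x̄₁ − x̄₂ = 129 − 144 = -15.0000; the interval is -15.0000 ± 7.3051 = (-22.31, -7.69).

(-22.31, -7.69)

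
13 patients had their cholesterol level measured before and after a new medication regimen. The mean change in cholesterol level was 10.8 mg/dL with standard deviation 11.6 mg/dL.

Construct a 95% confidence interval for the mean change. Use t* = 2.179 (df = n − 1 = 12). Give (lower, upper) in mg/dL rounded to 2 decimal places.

(3.79, 17.81)

Paired design: SE = s_d/√n = 11.6/√13 = 3.2173.
t* = 2.179; margin of error = 2.179 × 3.2173 = 7.0105.
10.8 ± 7.0105 → (3.79, 17.81).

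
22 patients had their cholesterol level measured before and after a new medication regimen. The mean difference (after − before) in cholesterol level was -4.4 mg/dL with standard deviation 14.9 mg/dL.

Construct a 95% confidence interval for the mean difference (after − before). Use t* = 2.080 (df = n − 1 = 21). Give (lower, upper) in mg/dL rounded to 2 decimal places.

(-11.01, 2.21)

This is a matched-pairs design, so SE = s_d/√n = 14.9/√22 = 3.1767.
Margin = 2.080 × 3.1767 = 6.6075; the interval is -4.4 ± 6.6075 = (-11.01, 2.21).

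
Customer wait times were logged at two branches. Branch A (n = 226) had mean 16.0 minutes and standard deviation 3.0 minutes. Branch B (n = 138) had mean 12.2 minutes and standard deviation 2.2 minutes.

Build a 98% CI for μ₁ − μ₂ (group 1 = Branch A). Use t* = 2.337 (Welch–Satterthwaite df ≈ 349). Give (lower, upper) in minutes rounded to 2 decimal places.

Per-group SEs: s₁/√n₁ = 3.0/√226 = 0.1996, s₂/√n₂ = 2.2/√138 = 0.1873.
Unpooled SE of the difference: √(0.03984016 + 0.03508129) = 0.2737.
Margin of error = t* · SE = 2.337 × 0.2737 = 0.6396.
x̄₁ − x̄₂ = 16.0 − 12.2 = 3.8000.
CI: 3.8000 ± 0.6396 = (3.16, 4.44).

(3.16, 4.44)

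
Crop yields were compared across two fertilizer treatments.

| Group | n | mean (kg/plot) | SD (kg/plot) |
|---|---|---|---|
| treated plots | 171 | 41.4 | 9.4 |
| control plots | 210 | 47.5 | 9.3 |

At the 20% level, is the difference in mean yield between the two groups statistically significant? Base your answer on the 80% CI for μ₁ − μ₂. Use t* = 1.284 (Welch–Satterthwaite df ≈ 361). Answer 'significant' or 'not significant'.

Standard errors of each mean: 9.4/√171 = 0.7188 and 9.3/√210 = 0.6418.
SE(x̄₁ − x̄₂) = √(0.7188² + 0.6418²) = 0.9636 for independent samples with unequal variances.
With t* = 1.284, the margin is 1.284 × 0.9636 = 1.2373.
x̄₁ − x̄₂ = 41.4 − 47.5 = -6.1000; the interval is -6.1000 ± 1.2373 = (-7.3373, -4.8627).
The interval (-7.3373, -4.8627) does not contain 0, so the difference is significant.

significant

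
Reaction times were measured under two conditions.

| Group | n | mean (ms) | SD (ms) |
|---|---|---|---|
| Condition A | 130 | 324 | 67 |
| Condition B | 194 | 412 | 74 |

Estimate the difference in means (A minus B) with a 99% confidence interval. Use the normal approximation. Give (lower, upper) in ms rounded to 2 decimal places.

Per-group SEs: s₁/√n₁ = 67/√130 = 5.8763, s₂/√n₂ = 74/√194 = 5.3129.
Unpooled SE of the difference: √(34.53090169 + 28.22690641) = 7.9220.
Margin of error = z* · SE = 2.576 × 7.9220 = 20.4071.
x̄₁ − x̄₂ = 324 − 412 = -88.0000.
CI: -88.0000 ± 20.4071 = (-108.41, -67.59).

(-108.41, -67.59)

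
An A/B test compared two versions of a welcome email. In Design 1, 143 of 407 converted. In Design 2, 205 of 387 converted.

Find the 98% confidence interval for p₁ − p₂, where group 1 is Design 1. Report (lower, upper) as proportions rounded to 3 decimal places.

(-0.259, -0.098)

p̂₁ = 143/407 = 0.3514 and p̂₂ = 205/387 = 0.5297.
SE₁ = √(p̂₁(1−p̂₁)/n₁) = √(0.3514·0.6486/407) = 0.02366; SE₂ = √(0.5297·0.4703/387) = 0.02537.
Independent samples: SE of the difference = √(SE₁² + SE₂²) = √(0.0005597956 + 0.0006436369) = 0.03469.
z* for 98% confidence is 2.326, so the margin of error is 2.326 × 0.03469 = 0.08069.
Point estimate p̂₁ − p̂₂ = 0.3514 − 0.5297 = -0.1783.
-0.1783 ± 0.08069 → (-0.259, -0.098).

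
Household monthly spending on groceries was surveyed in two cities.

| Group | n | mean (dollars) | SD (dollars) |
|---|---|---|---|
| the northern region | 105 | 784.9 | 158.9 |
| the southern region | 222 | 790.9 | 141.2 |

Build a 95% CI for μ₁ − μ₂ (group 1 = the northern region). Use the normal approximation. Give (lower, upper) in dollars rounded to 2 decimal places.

SE₁ = s₁/√n₁ = 158.9/√105 = 15.5071; SE₂ = 141.2/√222 = 9.4767.
Independent samples, unequal variances: SE_diff = √(SE₁² + SE₂²) = √(240.47015041 + 89.80784289) = 18.1736.
z* = 1.960, so margin of error = 1.960 × 18.1736 = 35.6203.
Difference in means = 784.9 − 790.9 = -6.0000.
-6.0000 ± 35.6203 → (-41.62, 29.62).

(-41.62, 29.62)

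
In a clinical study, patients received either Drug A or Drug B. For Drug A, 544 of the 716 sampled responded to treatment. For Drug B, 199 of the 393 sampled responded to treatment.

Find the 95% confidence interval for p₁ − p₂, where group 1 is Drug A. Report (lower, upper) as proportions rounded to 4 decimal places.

Sample proportions: 544/716 = 0.7598, 199/393 = 0.5064.
Each SE is √(p̂(1−p̂)/n): √(0.7598·0.2402/716) = 0.01597 and √(0.5064·0.4936/393) = 0.02522.
SE(p̂₁ − p̂₂) = √(SE₁² + SE₂²) = √(0.0002550409 + 0.0006360484) = 0.02985, since the two samples are independent.
At 95% confidence z* = 1.960; margin = 1.960 × 0.02985 = 0.05851.
The difference is 0.7598 − 0.5064 = 0.2534, so the interval is 0.2534 ± 0.05851 = (0.1949, 0.3119).

(0.1949, 0.3119)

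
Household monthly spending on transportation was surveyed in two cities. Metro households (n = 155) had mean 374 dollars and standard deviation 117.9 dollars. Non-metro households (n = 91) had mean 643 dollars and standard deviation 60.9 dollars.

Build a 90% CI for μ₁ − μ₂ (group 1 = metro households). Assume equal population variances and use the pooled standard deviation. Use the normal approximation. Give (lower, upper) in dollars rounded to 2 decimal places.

s_p = √[((n₁−1)s₁² + (n₂−1)s₂²)/(n₁+n₂−2)] = √[(154·117.9² + 90·60.9²)/244] = 100.7036.
SE = 100.7036·√(1/155 + 1/91) = 13.2992.
With z* = 1.645, margin = 1.645 × 13.2992 = 21.8772.
x̄₁ − x̄₂ = 374 − 643 = -269.0000; interval -269.0000 ± 21.8772 = (-290.88, -247.12).

(-290.88, -247.12)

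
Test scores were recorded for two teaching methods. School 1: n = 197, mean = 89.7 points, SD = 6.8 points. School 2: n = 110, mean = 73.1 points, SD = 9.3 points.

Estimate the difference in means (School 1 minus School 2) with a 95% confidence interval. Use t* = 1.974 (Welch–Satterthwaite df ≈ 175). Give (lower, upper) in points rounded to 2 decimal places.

SE₁ = s₁/√n₁ = 6.8/√197 = 0.4845; SE₂ = 9.3/√110 = 0.8867.
Independent samples, unequal variances: SE_diff = √(SE₁² + SE₂²) = √(0.23474025 + 0.78623689) = 1.0104.
t* = 1.974, so margin of error = 1.974 × 1.0104 = 1.9945.
Difference in means = 89.7 − 73.1 = 16.6000.
16.6000 ± 1.9945 → (14.61, 18.59).

(14.61, 18.59)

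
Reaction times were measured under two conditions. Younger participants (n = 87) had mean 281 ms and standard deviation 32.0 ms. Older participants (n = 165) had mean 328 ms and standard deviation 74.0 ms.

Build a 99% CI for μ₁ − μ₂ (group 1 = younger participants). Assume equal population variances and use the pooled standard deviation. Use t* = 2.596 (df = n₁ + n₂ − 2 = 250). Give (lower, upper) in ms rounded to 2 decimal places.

(-68.60, -25.40)

s_p = √[((n₁−1)s₁² + (n₂−1)s₂²)/(n₁+n₂−2)] = √[(86·32.0² + 164·74.0²)/250] = 62.8054.
SE = 62.8054·√(1/87 + 1/165) = 8.3214.
With t* = 2.596, margin = 2.596 × 8.3214 = 21.6024.
x̄₁ − x̄₂ = 281 − 328 = -47.0000; interval -47.0000 ± 21.6024 = (-68.60, -25.40).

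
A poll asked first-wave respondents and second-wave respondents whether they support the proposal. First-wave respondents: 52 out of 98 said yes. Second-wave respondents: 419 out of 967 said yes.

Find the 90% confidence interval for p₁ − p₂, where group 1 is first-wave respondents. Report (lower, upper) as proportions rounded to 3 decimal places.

p̂₁ = 52/98 = 0.5306 and p̂₂ = 419/967 = 0.4333.
SE₁ = √(p̂₁(1−p̂₁)/n₁) = √(0.5306·0.4694/98) = 0.05041; SE₂ = √(0.4333·0.5667/967) = 0.01594.
Independent samples: SE of the difference = √(SE₁² + SE₂²) = √(0.0025411681 + 0.0002540836) = 0.05287.
z* for 90% confidence is 1.645, so the margin of error is 1.645 × 0.05287 = 0.08697.
Point estimate p̂₁ − p̂₂ = 0.5306 − 0.4333 = 0.0973.
0.0973 ± 0.08697 → (0.010, 0.184).

(0.010, 0.184)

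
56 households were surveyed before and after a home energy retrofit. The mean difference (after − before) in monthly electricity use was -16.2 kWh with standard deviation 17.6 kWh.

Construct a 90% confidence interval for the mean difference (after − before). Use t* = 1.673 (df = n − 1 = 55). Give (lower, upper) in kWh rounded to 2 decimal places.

(-20.13, -12.27)

This is a matched-pairs design, so SE = s_d/√n = 17.6/√56 = 2.3519.
Margin = 1.673 × 2.3519 = 3.9347; the interval is -16.2 ± 3.9347 = (-20.13, -12.27).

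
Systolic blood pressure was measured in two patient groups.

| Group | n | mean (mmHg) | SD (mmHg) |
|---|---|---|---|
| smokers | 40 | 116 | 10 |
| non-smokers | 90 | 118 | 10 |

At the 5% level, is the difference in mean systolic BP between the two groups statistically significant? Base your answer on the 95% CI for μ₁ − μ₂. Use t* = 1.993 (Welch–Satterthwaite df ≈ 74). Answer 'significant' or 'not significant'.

not significant

SE₁ = s₁/√n₁ = 10/√40 = 1.5811; SE₂ = 10/√90 = 1.0541.
Independent samples, unequal variances: SE_diff = √(SE₁² + SE₂²) = √(2.49987721 + 1.11112681) = 1.9003.
t* = 1.993, so margin of error = 1.993 × 1.9003 = 3.7873.
Difference in means = 116 − 118 = -2.0000.
-2.0000 ± 3.7873 → (-5.7873, 1.7873).
The interval (-5.7873, 1.7873) contains 0, so the difference is not significant.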